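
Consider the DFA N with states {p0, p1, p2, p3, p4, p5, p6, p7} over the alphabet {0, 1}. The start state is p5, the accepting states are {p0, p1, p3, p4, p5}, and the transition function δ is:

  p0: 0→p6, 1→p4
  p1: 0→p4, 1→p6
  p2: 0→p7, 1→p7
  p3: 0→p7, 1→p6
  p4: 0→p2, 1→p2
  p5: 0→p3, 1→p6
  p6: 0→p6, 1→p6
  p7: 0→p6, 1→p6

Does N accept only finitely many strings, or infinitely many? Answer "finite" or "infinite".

finite

The useful states (reachable from p5 and able to reach an accepting state) are {p3, p5}.
Restricted to these states the transition graph has no cycle, so every accepting path has bounded length and L is finite.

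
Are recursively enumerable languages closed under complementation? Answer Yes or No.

If both L and its complement were r.e., running the two recognisers in parallel would decide L, so L would be recursive; but there are r.e. languages that are not recursive (e.g. the halting problem), and their complements are therefore not r.e.

No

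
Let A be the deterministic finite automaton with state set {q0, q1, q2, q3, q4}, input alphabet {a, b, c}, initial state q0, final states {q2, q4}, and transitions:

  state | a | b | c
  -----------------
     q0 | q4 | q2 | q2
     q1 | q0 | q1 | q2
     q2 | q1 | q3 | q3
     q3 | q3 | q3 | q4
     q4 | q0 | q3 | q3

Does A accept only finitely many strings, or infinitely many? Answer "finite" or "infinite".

infinite

State q0 is reachable from the start and can reach an accepting state, and it lies on the cycle q0 → q2 → q1 → q0.
Traversing that cycle any number of times yields accepted strings of unbounded length, so the language is infinite.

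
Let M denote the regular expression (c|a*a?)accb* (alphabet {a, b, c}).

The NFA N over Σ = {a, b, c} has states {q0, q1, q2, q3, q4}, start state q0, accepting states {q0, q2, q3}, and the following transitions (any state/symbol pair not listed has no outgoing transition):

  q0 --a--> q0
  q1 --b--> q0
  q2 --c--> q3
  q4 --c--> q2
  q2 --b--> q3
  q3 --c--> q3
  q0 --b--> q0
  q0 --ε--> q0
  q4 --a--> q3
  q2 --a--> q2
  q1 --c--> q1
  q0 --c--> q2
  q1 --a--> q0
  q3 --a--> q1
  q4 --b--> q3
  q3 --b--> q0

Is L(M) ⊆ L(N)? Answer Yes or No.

Yes

Converting the expression M to a DFA (subset construction, then merging equivalent states) gives the minimal DFA with states {m0, m1, m2, m3, m4, m5, m6}, start state m0, accepting states {m6} and transitions m0: a→m1, b→m2, c→m3; m1: a→m1, b→m2, c→m4; m2: a→m2, b→m2, c→m2; m3: a→m5, b→m2, c→m2; m4: a→m2, b→m2, c→m6; m5: a→m2, b→m2, c→m4; m6: a→m2, b→m6, c→m2.
Exploring the product automaton M × N from the start pair (m0, q0), following both machines on each input symbol, reaches 12 state pairs: (m0, q0), (m1, q0), (m2, q0), (m3, q2), (m4, q2), (m2, q2), (m5, q2), (m2, q3), (m6, q3), (m4, q3), (m2, q1), (m6, q0).
M accepts in {m6} and N accepts in {q0, q2, q3}. The reachable pairs whose M-component is accepting are (m6, q3), (m6, q0); in each of them the N-component is accepting too, so the product for L(M) \ L(N) (M-component accepting, N-component rejecting) has no reachable accepting pair and the difference is empty.
Hence every string in L(M) is also in L(N).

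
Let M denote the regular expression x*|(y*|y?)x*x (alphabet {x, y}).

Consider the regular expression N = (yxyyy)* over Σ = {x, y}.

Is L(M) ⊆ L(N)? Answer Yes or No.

No

The string x is in L(M) but not in L(N).
So L(M) ⊄ L(N).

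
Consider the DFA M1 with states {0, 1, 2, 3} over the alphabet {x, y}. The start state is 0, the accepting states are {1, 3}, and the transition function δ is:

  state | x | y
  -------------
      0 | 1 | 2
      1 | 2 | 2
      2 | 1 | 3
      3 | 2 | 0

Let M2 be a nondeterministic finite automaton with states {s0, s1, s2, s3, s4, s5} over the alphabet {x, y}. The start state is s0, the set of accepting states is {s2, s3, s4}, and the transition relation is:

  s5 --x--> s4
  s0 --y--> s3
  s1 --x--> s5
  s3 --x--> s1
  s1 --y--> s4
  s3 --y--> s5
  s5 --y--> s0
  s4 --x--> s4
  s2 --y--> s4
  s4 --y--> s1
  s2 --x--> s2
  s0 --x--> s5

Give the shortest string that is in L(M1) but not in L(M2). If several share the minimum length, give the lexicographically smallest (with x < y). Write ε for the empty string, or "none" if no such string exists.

The string x is accepted by M1 but not by M2.
No shorter string lies in the difference, and x is the lexicographically first length-1 string in L(M1) \ L(M2).

x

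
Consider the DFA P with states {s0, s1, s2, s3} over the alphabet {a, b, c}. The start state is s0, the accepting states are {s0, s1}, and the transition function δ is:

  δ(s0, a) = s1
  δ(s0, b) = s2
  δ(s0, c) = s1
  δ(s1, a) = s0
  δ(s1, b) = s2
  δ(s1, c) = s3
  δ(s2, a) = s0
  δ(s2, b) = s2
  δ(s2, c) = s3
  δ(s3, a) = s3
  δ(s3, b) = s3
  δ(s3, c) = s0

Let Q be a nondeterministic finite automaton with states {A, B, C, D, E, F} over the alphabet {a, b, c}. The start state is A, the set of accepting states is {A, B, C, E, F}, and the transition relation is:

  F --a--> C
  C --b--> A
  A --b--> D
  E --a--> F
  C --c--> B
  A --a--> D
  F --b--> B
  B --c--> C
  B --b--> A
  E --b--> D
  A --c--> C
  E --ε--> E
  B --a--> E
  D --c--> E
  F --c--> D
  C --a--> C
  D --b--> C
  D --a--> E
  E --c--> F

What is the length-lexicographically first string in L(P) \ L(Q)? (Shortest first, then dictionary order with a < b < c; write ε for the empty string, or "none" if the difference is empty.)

The string a is accepted by P but not by Q.
No shorter string lies in the difference, and a is the lexicographically first length-1 string in L(P) \ L(Q).

a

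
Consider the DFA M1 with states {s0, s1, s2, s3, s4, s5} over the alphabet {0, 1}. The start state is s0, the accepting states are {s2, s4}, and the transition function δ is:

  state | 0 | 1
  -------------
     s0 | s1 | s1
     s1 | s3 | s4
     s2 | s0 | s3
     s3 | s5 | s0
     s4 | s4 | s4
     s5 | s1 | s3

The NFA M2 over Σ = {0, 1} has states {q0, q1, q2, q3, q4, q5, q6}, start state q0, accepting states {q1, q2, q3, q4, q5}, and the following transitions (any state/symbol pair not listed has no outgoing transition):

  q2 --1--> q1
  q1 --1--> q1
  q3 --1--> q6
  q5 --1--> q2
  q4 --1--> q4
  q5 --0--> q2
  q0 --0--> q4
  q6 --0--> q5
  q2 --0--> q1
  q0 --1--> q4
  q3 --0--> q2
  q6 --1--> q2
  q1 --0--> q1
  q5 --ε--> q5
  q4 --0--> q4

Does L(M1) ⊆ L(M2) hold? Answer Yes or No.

Yes

Exploring the product automaton M1 × M2 from the start pair (s0, q0), following both machines on each input symbol, reaches 6 state pairs: (s0, q0), (s1, q4), (s3, q4), (s4, q4), (s5, q4), (s0, q4).
M1 accepts in {s2, s4} and M2 accepts in {q1, q2, q3, q4, q5}. The reachable pairs whose M1-component is accepting are (s4, q4); in each of them the M2-component is accepting too, so the product for L(M1) \ L(M2) (M1-component accepting, M2-component rejecting) has no reachable accepting pair and the difference is empty.
Hence every string in L(M1) is also in L(M2).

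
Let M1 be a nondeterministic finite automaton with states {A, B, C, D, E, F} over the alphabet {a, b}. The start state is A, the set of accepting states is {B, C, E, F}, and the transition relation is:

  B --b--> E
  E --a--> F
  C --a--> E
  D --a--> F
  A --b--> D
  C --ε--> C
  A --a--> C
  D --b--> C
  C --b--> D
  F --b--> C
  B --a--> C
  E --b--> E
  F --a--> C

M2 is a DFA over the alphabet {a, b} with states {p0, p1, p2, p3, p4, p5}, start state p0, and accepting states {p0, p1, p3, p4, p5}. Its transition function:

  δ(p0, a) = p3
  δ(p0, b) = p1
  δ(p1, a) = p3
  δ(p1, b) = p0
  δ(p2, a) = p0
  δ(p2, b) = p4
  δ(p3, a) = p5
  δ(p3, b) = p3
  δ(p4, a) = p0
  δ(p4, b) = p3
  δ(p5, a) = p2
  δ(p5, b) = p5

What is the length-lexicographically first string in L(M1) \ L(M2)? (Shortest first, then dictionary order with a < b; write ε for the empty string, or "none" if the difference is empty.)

aaa

The string aaa is accepted by M1 but not by M2.
No shorter string lies in the difference, and aaa is the lexicographically first length-3 string in L(M1) \ L(M2).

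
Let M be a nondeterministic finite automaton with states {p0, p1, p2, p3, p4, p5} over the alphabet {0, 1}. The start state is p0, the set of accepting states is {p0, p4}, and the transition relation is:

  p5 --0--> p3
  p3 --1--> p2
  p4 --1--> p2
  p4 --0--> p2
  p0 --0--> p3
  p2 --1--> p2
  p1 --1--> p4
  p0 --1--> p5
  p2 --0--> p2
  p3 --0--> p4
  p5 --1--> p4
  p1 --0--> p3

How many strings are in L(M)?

4

The useful subgraph on states {p0, p3, p4, p5} is acyclic, so L(M) is finite; the longest accepting path visits 4 useful states, giving maximum string length 3.
Counting accepting paths from p0 by length: 1 of length 0, 2 of length 2, 1 of length 3. Total 4.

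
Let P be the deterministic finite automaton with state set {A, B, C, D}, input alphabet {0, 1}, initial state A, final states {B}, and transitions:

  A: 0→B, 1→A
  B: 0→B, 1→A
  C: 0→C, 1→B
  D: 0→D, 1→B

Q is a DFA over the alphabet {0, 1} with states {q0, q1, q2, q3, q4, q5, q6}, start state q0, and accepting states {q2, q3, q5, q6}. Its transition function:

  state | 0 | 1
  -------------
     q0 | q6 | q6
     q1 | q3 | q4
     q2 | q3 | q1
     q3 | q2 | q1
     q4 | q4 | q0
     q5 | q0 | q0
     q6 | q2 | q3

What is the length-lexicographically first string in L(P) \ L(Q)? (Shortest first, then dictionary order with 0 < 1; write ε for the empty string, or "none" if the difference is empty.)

The string 00110 is accepted by P but not by Q.
No shorter string lies in the difference, and 00110 is the lexicographically first length-5 string in L(P) \ L(Q).

00110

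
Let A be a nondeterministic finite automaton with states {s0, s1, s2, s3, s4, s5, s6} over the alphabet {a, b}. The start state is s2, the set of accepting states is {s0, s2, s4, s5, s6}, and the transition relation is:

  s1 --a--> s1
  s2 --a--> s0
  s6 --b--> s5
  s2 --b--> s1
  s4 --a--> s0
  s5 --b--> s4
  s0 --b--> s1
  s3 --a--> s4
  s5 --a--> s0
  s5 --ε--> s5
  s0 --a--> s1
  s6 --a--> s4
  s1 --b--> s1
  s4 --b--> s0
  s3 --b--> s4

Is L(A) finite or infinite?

finite

The useful states (reachable from s2 and able to reach an accepting state) are {s0, s2}.
Restricted to these states the transition graph has no cycle, so every accepting path has bounded length and L is finite.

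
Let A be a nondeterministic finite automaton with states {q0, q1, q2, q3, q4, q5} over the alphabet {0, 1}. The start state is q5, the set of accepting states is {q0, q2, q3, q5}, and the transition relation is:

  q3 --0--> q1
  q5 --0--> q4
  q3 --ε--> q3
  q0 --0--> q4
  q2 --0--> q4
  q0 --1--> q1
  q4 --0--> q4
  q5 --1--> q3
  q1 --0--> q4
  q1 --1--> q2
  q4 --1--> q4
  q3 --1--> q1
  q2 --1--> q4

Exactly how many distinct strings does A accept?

The useful subgraph on states {q1, q2, q3, q5} is acyclic, so L(A) is finite; the longest accepting path visits 4 useful states, giving maximum string length 3.
Counting accepting paths from q5 by length: 1 of length 0, 1 of length 1, 2 of length 3. Total 4.

4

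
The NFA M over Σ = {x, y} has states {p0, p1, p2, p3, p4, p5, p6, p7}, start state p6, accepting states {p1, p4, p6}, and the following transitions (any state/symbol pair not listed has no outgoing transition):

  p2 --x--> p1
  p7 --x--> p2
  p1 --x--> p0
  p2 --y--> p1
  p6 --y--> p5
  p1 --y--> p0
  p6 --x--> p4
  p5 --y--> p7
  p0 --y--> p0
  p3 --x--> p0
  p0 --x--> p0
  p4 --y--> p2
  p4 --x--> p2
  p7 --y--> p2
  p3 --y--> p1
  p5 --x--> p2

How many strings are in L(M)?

12

The useful subgraph on states {p1, p2, p4, p5, p6, p7} is acyclic, so L(M) is finite; the longest accepting path visits 5 useful states, giving maximum string length 4.
Counting accepting paths from p6 by length: 1 of length 0, 1 of length 1, 6 of length 3, 4 of length 4. Total 12.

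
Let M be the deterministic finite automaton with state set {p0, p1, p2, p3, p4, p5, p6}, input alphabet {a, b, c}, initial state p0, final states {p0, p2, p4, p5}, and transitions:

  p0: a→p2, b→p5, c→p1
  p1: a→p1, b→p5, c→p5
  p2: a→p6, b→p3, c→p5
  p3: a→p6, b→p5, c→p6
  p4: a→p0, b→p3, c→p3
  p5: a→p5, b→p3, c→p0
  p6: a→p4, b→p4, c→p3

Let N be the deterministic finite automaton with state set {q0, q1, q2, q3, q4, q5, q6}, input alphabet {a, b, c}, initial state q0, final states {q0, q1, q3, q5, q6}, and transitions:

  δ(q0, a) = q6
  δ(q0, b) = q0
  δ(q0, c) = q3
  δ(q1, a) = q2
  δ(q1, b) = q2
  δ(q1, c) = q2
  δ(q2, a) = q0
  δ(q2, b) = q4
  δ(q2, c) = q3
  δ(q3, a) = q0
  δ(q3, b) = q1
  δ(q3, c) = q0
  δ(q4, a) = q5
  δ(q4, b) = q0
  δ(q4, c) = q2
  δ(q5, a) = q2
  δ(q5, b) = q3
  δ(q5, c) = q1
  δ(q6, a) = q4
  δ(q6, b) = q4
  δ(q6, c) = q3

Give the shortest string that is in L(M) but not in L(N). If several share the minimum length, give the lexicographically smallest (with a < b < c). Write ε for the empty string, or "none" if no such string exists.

The string baa is accepted by M but not by N.
No shorter string lies in the difference, and baa is the lexicographically first length-3 string in L(M) \ L(N).

baa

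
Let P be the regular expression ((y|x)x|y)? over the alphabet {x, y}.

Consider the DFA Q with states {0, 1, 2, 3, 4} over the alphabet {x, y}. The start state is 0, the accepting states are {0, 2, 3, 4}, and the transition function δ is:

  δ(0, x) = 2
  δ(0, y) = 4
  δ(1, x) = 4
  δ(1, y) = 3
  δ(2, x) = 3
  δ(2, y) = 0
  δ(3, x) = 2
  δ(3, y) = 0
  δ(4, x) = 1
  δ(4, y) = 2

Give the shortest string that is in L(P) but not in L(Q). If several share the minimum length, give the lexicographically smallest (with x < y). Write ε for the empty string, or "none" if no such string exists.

The string yx is accepted by P but not by Q.
No shorter string lies in the difference, and yx is the lexicographically first length-2 string in L(P) \ L(Q).

yx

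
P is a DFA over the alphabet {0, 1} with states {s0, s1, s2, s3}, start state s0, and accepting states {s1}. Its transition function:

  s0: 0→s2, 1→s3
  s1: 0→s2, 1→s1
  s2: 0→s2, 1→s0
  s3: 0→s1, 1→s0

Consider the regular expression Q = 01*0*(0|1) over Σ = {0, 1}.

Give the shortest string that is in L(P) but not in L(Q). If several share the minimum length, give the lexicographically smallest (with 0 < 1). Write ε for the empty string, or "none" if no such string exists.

The string 10 is accepted by P but not by Q.
No shorter string lies in the difference, and 10 is the lexicographically first length-2 string in L(P) \ L(Q).

10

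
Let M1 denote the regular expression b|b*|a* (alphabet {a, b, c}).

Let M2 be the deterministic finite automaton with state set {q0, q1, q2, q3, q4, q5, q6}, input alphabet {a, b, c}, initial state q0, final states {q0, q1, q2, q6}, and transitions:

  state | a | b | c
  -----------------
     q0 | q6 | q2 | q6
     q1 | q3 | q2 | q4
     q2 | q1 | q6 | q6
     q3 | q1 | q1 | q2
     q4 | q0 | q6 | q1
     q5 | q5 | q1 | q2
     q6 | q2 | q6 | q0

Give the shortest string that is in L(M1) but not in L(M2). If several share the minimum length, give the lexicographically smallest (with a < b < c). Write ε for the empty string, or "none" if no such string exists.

aaaa

The string aaaa is accepted by M1 but not by M2.
No shorter string lies in the difference, and aaaa is the lexicographically first length-4 string in L(M1) \ L(M2).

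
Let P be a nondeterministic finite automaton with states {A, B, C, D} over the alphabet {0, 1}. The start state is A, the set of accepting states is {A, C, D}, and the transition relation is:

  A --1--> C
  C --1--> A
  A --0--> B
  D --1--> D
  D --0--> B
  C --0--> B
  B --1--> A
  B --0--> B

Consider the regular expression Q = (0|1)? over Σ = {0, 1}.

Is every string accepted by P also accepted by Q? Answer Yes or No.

No

The string 01 is in L(P) but not in L(Q).
So L(P) ⊄ L(Q).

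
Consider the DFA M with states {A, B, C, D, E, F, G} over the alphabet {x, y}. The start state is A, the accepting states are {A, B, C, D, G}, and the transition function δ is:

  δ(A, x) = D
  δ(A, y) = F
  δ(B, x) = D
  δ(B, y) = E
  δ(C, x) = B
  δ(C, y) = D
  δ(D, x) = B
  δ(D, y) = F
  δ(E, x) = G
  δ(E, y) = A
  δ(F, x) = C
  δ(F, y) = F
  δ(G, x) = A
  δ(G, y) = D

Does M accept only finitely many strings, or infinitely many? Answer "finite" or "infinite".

State D is reachable from the start and can reach an accepting state, and it lies on the cycle D → B → D.
Traversing that cycle any number of times yields accepted strings of unbounded length, so the language is infinite.

infinite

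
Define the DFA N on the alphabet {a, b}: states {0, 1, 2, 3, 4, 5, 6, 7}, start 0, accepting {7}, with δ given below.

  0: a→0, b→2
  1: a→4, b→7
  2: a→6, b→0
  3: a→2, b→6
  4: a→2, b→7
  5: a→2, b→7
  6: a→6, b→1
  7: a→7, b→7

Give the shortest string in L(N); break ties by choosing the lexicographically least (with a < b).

A breadth-first search from 0 reaches an accepting state first via the path 0 → 2 → 6 → 1 → 7 on input babb.
No string of length < 4 is accepted (BFS exhausts all shorter strings without reaching an accepting state), and babb is the lexicographically least accepting string of length 4.

babb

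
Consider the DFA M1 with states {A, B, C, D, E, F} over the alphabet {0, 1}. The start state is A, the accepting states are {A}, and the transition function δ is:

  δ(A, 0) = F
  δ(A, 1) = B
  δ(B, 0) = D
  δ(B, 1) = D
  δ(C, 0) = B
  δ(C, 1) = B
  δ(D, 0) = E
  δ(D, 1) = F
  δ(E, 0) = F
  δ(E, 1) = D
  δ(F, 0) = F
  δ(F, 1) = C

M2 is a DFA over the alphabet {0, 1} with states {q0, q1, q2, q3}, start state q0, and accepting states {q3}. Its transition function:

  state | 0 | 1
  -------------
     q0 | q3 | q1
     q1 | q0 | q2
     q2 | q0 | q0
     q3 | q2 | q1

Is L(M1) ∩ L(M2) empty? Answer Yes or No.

Exploring the product automaton M1 × M2 from the start pair (A, q0), following both machines on each input symbol, reaches 19 state pairs: (A, q0), (F, q3), (B, q1), (F, q2), (C, q1), (D, q0), (D, q2), (F, q0), (C, q0), (B, q0), (B, q2), (E, q3), (F, q1), (E, q0), (B, q3), (D, q3), (D, q1), (C, q2), (E, q2).
M1 accepts in {A} and M2 accepts in {q3}; no reachable pair has both components accepting, so no string drives both machines to acceptance simultaneously and L(M1) ∩ L(M2) = ∅.
So no string is accepted by both, and the intersection is empty.

Yes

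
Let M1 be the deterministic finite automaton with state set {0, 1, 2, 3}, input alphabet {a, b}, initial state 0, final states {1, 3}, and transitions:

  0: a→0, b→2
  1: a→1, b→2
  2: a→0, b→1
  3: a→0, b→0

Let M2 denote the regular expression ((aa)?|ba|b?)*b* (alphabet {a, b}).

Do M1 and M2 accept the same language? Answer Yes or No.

No

The string abb is accepted by M1 but rejected by M2.
So L(M1) ≠ L(M2).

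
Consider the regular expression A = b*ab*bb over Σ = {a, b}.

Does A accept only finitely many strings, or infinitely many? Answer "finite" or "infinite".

The expression contains a Kleene star applied to a subexpression that matches at least one nonempty string, so it matches strings of unbounded length.
Hence L(A) is infinite.

infinite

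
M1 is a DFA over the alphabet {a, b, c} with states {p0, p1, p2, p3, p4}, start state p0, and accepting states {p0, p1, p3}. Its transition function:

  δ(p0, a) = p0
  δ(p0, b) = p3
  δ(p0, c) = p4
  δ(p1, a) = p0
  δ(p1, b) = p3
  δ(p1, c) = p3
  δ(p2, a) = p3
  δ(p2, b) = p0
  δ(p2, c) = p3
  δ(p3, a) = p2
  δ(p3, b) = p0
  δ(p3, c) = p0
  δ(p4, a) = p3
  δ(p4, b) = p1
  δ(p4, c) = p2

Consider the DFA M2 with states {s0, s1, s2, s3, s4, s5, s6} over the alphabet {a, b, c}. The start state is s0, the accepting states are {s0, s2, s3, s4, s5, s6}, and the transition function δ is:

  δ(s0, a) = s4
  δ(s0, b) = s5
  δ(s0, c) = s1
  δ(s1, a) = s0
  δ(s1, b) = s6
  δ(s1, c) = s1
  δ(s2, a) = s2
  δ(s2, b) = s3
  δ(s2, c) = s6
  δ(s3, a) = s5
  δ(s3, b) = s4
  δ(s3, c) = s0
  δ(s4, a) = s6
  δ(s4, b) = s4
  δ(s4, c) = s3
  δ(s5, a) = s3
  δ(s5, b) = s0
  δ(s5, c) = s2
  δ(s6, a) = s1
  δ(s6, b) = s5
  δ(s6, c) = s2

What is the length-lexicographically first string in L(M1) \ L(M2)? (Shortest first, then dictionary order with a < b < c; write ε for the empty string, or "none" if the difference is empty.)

aaa

The string aaa is accepted by M1 but not by M2.
No shorter string lies in the difference, and aaa is the lexicographically first length-3 string in L(M1) \ L(M2).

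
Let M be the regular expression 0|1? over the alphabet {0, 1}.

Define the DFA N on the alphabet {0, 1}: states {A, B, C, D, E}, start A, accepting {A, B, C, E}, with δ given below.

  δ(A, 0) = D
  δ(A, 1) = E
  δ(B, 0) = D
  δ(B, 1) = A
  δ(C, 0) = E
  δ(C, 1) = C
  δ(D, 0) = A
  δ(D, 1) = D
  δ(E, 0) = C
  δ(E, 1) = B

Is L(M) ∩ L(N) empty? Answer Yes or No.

No

The empty string ε is accepted by both M and N.
Hence L(M) ∩ L(N) ≠ ∅.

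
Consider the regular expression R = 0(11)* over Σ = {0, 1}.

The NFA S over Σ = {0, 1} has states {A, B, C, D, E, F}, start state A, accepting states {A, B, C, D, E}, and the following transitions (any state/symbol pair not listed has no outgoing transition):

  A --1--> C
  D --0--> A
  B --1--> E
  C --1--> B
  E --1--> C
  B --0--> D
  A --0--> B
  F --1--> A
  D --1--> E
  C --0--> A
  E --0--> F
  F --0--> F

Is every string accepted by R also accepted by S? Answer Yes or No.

Yes

Converting the expression R to a DFA (subset construction, then merging equivalent states) gives the minimal DFA with states {r0, r1, r2, r3}, start state r0, accepting states {r1} and transitions r0: 0→r1, 1→r2; r1: 0→r2, 1→r3; r2: 0→r2, 1→r2; r3: 0→r2, 1→r1.
Exploring the product automaton R × S from the start pair (r0, A), following both machines on each input symbol, reaches 13 state pairs: (r0, A), (r1, B), (r2, C), (r2, D), (r3, E), (r2, A), (r2, B), (r2, E), (r2, F), (r1, C), (r3, B), (r1, E), (r3, C).
R accepts in {r1} and S accepts in {A, B, C, D, E}. The reachable pairs whose R-component is accepting are (r1, B), (r1, C), (r1, E); in each of them the S-component is accepting too, so the product for L(R) \ L(S) (R-component accepting, S-component rejecting) has no reachable accepting pair and the difference is empty.
Hence every string in L(R) is also in L(S).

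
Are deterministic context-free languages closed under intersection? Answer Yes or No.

No

DCFLs are closed under complement (normalise the DPDA to read all of its input, then flip the verdict). If they were also closed under intersection, De Morgan would make them closed under union; but {aⁿbⁿ : n≥0} and {aⁿb²ⁿ : n≥0} are DCFLs (push the a's; pop one per b, respectively one per two b's) whose union no deterministic PDA accepts: a DPDA for it would have a single run on aⁿb²ⁿ, accepting after the prefix aⁿbⁿ and accepting again after n more b's; an ordinary PDA that simulates it on a's and b's and, at any moment when it is accepting, may switch to reading only a fresh letter c while feeding each c to the simulation as a b, would accept aⁱbʲcᵏ (k≥1) exactly when both aⁱbʲ and aⁱbʲ⁺ᵏ are in the language, i.e. its language intersected with the regular set a*b*c⁺ would be exactly {aⁿbⁿcⁿ : n≥1} — impossible, since context-free languages are closed under intersection with regular sets and {aⁿbⁿcⁿ} is not context-free.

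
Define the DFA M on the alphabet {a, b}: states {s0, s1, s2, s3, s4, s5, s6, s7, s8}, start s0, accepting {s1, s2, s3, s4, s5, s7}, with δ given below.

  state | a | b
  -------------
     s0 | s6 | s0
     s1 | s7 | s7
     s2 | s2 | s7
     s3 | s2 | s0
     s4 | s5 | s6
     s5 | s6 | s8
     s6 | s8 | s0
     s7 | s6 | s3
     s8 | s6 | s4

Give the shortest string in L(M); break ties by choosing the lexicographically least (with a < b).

A breadth-first search from s0 reaches an accepting state first via the path s0 → s6 → s8 → s4 on input aab.
No string of length < 3 is accepted (BFS exhausts all shorter strings without reaching an accepting state), and aab is the lexicographically least accepting string of length 3.

aab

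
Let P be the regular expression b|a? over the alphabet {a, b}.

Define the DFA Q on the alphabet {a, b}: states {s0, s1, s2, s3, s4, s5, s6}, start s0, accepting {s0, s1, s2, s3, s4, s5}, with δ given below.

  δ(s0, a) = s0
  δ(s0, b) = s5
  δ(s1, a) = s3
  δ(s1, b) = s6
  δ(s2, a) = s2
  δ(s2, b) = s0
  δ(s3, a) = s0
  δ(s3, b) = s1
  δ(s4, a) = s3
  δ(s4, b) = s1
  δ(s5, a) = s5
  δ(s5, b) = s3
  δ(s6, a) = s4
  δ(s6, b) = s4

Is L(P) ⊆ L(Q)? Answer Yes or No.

Converting the expression P to a DFA (subset construction, then merging equivalent states) gives the minimal DFA with states {p0, p1, p2}, start state p0, accepting states {p0, p1} and transitions p0: a→p1, b→p1; p1: a→p2, b→p2; p2: a→p2, b→p2.
Exploring the product automaton P × Q from the start pair (p0, s0), following both machines on each input symbol, reaches 9 state pairs: (p0, s0), (p1, s0), (p1, s5), (p2, s0), (p2, s5), (p2, s3), (p2, s1), (p2, s6), (p2, s4).
P accepts in {p0, p1} and Q accepts in {s0, s1, s2, s3, s4, s5}. The reachable pairs whose P-component is accepting are (p0, s0), (p1, s0), (p1, s5); in each of them the Q-component is accepting too, so the product for L(P) \ L(Q) (P-component accepting, Q-component rejecting) has no reachable accepting pair and the difference is empty.
Hence every string in L(P) is also in L(Q).

Yes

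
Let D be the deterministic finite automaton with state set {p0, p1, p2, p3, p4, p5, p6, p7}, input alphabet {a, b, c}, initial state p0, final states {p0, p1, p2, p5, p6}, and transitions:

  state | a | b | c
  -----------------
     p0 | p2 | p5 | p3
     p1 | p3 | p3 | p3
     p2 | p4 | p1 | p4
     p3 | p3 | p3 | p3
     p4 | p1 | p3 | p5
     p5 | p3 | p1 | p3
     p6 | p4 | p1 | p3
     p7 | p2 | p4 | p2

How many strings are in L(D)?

The useful subgraph on states {p0, p1, p2, p4, p5} is acyclic, so L(D) is finite; the longest accepting path visits 5 useful states, giving maximum string length 4.
Counting accepting paths from p0 by length: 1 of length 0, 2 of length 1, 2 of length 2, 4 of length 3, 2 of length 4. Total 11.

11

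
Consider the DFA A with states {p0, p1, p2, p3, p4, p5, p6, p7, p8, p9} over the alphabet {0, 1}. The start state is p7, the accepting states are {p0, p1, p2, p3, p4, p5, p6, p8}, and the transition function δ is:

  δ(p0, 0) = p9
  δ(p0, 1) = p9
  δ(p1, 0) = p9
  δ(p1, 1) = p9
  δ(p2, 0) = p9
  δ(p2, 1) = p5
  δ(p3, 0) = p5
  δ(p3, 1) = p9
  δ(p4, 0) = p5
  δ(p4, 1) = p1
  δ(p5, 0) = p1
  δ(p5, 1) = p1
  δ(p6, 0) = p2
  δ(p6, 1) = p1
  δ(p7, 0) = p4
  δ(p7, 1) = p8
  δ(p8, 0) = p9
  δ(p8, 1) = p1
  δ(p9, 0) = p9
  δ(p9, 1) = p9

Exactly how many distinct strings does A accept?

7

The useful subgraph on states {p1, p4, p5, p7, p8} is acyclic, so L(A) is finite; the longest accepting path visits 4 useful states, giving maximum string length 3.
Counting accepting paths from p7 by length: 2 of length 1, 3 of length 2, 2 of length 3. Total 7.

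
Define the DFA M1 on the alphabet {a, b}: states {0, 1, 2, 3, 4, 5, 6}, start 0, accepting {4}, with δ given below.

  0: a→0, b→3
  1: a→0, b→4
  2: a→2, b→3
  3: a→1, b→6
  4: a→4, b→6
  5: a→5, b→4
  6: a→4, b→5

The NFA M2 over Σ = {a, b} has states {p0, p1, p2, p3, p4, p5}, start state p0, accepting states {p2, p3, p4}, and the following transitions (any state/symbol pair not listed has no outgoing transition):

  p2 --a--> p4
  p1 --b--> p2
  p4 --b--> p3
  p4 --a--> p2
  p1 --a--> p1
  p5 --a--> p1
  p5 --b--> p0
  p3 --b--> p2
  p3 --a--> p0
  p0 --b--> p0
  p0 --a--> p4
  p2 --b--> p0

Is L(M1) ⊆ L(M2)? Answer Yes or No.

The string abab is in L(M1) but not in L(M2).
So L(M1) ⊄ L(M2).

No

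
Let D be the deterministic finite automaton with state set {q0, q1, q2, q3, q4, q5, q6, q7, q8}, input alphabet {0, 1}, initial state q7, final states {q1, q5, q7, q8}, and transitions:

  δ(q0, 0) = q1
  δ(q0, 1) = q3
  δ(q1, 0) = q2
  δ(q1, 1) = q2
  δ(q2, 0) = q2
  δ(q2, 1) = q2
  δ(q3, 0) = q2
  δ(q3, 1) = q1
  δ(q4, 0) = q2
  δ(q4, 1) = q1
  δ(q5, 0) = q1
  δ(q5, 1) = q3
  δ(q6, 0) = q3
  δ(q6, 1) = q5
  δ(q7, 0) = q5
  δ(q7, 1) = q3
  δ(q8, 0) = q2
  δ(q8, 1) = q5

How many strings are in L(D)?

5

The useful subgraph on states {q1, q3, q5, q7} is acyclic, so L(D) is finite; the longest accepting path visits 4 useful states, giving maximum string length 3.
Counting accepting paths from q7 by length: 1 of length 0, 1 of length 1, 2 of length 2, 1 of length 3. Total 5.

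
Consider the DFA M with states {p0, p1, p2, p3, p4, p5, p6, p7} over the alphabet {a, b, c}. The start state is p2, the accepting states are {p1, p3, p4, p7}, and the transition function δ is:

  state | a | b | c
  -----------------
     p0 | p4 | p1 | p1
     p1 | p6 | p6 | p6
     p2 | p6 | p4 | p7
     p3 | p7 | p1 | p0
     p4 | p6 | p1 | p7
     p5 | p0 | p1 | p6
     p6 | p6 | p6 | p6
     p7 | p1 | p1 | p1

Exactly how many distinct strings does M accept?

10

The useful subgraph on states {p1, p2, p4, p7} is acyclic, so L(M) is finite; the longest accepting path visits 4 useful states, giving maximum string length 3.
Counting accepting paths from p2 by length: 2 of length 1, 5 of length 2, 3 of length 3. Total 10.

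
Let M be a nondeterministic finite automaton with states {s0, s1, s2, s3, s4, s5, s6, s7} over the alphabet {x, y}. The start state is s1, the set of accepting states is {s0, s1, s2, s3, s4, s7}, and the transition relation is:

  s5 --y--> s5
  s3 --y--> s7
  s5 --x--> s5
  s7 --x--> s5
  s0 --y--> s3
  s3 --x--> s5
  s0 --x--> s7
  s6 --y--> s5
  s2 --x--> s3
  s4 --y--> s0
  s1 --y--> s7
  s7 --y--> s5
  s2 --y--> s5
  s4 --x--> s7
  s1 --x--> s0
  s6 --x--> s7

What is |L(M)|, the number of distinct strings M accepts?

The useful subgraph on states {s0, s1, s3, s7} is acyclic, so L(M) is finite; the longest accepting path visits 4 useful states, giving maximum string length 3.
Counting accepting paths from s1 by length: 1 of length 0, 2 of length 1, 2 of length 2, 1 of length 3. Total 6.

6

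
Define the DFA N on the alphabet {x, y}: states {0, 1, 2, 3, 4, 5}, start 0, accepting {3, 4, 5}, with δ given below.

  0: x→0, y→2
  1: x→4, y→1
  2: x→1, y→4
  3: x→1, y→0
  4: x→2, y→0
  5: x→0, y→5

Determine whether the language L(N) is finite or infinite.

infinite

State 0 is reachable from the start and can reach an accepting state, and it lies on the cycle 0 → 0.
Traversing that cycle any number of times yields accepted strings of unbounded length, so the language is infinite.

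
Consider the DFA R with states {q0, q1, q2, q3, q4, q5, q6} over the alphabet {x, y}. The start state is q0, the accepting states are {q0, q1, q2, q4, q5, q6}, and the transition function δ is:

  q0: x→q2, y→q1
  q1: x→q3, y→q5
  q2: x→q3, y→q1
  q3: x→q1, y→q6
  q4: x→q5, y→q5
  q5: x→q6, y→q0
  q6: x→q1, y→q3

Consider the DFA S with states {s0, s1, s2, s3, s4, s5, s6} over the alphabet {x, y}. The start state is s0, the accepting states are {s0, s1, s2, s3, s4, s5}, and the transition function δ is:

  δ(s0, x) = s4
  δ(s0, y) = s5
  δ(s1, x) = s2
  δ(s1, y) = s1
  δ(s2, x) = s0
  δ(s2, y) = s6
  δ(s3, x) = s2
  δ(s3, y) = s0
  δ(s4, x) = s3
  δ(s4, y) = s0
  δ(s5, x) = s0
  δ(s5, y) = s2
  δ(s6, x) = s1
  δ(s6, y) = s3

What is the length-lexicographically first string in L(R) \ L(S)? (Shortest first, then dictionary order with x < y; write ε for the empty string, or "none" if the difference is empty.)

The string yyy is accepted by R but not by S.
No shorter string lies in the difference, and yyy is the lexicographically first length-3 string in L(R) \ L(S).

yyy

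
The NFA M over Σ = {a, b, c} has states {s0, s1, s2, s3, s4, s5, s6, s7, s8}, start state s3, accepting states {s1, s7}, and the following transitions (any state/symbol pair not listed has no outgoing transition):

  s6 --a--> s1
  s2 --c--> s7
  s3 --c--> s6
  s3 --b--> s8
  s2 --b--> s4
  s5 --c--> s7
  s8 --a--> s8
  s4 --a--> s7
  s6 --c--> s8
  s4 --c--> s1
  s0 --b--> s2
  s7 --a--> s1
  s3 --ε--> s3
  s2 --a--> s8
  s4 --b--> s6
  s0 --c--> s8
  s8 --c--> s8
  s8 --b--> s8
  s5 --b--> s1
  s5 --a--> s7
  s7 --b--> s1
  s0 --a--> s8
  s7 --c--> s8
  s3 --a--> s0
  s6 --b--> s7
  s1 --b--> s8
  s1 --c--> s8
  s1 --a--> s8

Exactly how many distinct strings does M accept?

The useful subgraph on states {s0, s1, s2, s3, s4, s6, s7} is acyclic, so L(M) is finite; the longest accepting path visits 7 useful states, giving maximum string length 6.
Counting accepting paths from s3 by length: 2 of length 2, 3 of length 3, 4 of length 4, 4 of length 5, 2 of length 6. Total 15.

15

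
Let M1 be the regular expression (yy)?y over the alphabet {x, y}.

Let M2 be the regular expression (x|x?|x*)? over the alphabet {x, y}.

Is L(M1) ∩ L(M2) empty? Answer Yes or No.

Converting the expression M1 to a DFA (subset construction, then merging equivalent states) gives the minimal DFA with states {r0, r1, r2, r3, r4}, start state r0, accepting states {r2, r4} and transitions r0: x→r1, y→r2; r1: x→r1, y→r1; r2: x→r1, y→r3; r3: x→r1, y→r4; r4: x→r1, y→r1.
Converting the expression M2 to a DFA (subset construction, then merging equivalent states) gives the minimal DFA with states {t0, t1}, start state t0, accepting states {t0} and transitions t0: x→t0, y→t1; t1: x→t1, y→t1.
Exploring the product automaton M1 × M2 from the start pair (r0, t0), following both machines on each input symbol, reaches 6 state pairs: (r0, t0), (r1, t0), (r2, t1), (r1, t1), (r3, t1), (r4, t1).
M1 accepts in {r2, r4} and M2 accepts in {t0}; no reachable pair has both components accepting, so no string drives both machines to acceptance simultaneously and L(M1) ∩ L(M2) = ∅.
So no string is accepted by both, and the intersection is empty.

Yes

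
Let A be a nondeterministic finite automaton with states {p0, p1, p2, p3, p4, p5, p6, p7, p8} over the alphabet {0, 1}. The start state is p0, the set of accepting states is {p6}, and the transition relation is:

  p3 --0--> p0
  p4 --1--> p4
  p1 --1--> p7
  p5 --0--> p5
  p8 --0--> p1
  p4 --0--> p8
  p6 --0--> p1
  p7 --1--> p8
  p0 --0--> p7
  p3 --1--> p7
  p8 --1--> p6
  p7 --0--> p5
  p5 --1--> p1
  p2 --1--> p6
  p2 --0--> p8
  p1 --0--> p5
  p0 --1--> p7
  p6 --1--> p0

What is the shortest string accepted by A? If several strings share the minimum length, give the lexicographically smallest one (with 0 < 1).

011

A breadth-first search from p0 reaches an accepting state first via the path p0 → p7 → p8 → p6 on input 011.
No string of length < 3 is accepted (BFS exhausts all shorter strings without reaching an accepting state), and 011 is the lexicographically least accepting string of length 3.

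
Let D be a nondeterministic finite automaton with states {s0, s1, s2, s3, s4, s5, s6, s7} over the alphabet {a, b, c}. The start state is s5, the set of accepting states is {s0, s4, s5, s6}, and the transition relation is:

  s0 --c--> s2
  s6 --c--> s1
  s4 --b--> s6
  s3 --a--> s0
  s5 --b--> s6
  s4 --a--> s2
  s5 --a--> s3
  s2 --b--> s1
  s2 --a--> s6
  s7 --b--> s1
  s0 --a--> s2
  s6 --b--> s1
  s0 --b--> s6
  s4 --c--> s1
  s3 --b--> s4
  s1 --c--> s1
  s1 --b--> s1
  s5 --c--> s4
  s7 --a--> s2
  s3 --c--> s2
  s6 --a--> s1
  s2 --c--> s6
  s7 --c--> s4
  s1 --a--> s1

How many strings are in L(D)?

18

The useful subgraph on states {s0, s2, s3, s4, s5, s6} is acyclic, so L(D) is finite; the longest accepting path visits 5 useful states, giving maximum string length 4.
Counting accepting paths from s5 by length: 1 of length 0, 2 of length 1, 3 of length 2, 6 of length 3, 6 of length 4. Total 18.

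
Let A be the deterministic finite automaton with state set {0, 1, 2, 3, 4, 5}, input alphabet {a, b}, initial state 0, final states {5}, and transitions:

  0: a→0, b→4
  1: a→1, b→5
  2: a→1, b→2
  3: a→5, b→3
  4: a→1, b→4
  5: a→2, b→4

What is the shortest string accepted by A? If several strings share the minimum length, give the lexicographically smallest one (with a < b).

A breadth-first search from 0 reaches an accepting state first via the path 0 → 4 → 1 → 5 on input bab.
No string of length < 3 is accepted (BFS exhausts all shorter strings without reaching an accepting state), and bab is the lexicographically least accepting string of length 3.

bab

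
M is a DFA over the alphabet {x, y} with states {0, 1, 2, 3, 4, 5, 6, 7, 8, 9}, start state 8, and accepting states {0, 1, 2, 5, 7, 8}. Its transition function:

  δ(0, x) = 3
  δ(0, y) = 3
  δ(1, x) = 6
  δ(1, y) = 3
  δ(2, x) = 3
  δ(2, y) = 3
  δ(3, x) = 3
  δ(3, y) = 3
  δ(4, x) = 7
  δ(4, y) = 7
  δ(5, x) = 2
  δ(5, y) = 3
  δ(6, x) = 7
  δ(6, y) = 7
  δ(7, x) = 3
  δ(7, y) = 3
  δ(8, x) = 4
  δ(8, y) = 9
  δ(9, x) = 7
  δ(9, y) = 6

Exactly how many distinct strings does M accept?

The useful subgraph on states {4, 6, 7, 8, 9} is acyclic, so L(M) is finite; the longest accepting path visits 4 useful states, giving maximum string length 3.
Counting accepting paths from 8 by length: 1 of length 0, 3 of length 2, 2 of length 3. Total 6.

6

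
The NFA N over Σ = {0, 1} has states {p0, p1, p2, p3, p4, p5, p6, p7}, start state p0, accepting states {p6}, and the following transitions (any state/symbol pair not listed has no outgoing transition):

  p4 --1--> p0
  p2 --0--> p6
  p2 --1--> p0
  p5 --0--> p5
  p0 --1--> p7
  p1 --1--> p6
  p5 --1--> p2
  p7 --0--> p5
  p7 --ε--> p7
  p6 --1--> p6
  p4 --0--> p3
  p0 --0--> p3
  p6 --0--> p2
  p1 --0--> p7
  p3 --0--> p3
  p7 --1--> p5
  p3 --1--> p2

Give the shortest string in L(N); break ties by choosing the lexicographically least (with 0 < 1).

A breadth-first search from p0 reaches an accepting state first via the path p0 → p3 → p2 → p6 on input 010.
No string of length < 3 is accepted (BFS exhausts all shorter strings without reaching an accepting state), and 010 is the lexicographically least accepting string of length 3.

010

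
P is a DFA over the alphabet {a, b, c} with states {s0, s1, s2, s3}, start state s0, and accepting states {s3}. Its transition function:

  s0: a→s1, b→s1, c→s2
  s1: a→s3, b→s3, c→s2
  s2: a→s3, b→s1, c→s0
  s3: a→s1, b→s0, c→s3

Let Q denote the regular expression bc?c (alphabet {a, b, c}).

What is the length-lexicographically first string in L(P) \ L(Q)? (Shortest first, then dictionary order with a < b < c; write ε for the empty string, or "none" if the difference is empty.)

The string aa is accepted by P but not by Q.
No shorter string lies in the difference, and aa is the lexicographically first length-2 string in L(P) \ L(Q).

aa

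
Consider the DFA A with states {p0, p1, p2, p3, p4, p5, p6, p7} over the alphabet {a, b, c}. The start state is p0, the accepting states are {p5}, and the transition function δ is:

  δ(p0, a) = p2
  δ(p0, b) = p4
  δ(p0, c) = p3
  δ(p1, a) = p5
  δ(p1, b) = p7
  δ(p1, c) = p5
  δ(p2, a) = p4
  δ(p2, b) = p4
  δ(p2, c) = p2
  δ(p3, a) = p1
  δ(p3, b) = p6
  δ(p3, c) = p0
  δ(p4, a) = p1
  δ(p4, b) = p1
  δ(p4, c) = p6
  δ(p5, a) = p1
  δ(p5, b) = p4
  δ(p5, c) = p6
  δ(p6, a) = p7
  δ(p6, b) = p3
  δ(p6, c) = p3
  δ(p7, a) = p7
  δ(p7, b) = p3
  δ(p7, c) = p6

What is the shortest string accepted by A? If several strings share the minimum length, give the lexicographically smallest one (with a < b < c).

baa

A breadth-first search from p0 reaches an accepting state first via the path p0 → p4 → p1 → p5 on input baa.
No string of length < 3 is accepted (BFS exhausts all shorter strings without reaching an accepting state), and baa is the lexicographically least accepting string of length 3.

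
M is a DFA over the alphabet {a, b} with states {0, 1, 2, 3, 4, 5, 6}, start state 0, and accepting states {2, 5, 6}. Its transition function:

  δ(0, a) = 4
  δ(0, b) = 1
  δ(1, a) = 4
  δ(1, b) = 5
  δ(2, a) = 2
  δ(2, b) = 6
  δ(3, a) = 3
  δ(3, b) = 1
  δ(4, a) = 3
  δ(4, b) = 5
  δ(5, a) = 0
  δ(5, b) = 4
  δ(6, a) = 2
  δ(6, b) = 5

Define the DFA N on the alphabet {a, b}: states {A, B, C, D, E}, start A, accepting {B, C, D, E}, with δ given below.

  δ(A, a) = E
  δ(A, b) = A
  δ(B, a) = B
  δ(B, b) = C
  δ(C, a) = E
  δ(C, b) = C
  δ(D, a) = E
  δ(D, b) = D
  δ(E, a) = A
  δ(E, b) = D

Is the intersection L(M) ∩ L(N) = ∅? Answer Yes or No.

No

The string ab is accepted by both M and N.
Hence L(M) ∩ L(N) ≠ ∅.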